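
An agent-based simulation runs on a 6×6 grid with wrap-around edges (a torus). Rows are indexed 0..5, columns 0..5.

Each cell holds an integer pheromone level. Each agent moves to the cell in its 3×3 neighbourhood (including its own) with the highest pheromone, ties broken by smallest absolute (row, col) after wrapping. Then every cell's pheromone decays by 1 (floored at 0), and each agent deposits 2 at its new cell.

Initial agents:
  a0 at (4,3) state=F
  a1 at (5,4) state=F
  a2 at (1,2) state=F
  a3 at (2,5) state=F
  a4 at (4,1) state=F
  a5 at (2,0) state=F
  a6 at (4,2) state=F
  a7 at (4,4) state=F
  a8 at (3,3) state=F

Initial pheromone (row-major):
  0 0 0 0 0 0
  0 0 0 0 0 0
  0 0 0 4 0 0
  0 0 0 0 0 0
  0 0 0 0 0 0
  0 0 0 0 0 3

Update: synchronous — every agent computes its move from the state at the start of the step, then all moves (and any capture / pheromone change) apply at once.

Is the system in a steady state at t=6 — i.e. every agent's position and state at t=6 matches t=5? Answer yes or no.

yes

t=1: a0@(3,2) a1@(5,5) a2@(2,3) a3@(1,0) a4@(3,0) a5@(1,0) a6@(3,1) a7@(5,5) a8@(2,3) | pheromone: 0 0 0 0 0 0 / 4 0 0 0 0 0 / 0 0 0 7 0 0 / 2 2 2 0 0 0 / 0 0 0 0 0 0 / 0 0 0 0 0 6
t=2: a0@(2,3) a1@(5,5) a2@(2,3) a3@(1,0) a4@(3,0) a5@(1,0) a6@(3,0) a7@(5,5) a8@(2,3) | pheromone: 0 0 0 0 0 0 / 7 0 0 0 0 0 / 0 0 0 12 0 0 / 5 1 1 0 0 0 / 0 0 0 0 0 0 / 0 0 0 0 0 9
t=3: a0@(2,3) a1@(5,5) a2@(2,3) a3@(1,0) a4@(3,0) a5@(1,0) a6@(3,0) a7@(5,5) a8@(2,3) | pheromone: 0 0 0 0 0 0 / 10 0 0 0 0 0 / 0 0 0 17 0 0 / 8 0 0 0 0 0 / 0 0 0 0 0 0 / 0 0 0 0 0 12
t=4: a0@(2,3) a1@(5,5) a2@(2,3) a3@(1,0) a4@(3,0) a5@(1,0) a6@(3,0) a7@(5,5) a8@(2,3) | pheromone: 0 0 0 0 0 0 / 13 0 0 0 0 0 / 0 0 0 22 0 0 / 11 0 0 0 0 0 / 0 0 0 0 0 0 / 0 0 0 0 0 15
t=5: a0@(2,3) a1@(5,5) a2@(2,3) a3@(1,0) a4@(3,0) a5@(1,0) a6@(3,0) a7@(5,5) a8@(2,3) | pheromone: 0 0 0 0 0 0 / 16 0 0 0 0 0 / 0 0 0 27 0 0 / 14 0 0 0 0 0 / 0 0 0 0 0 0 / 0 0 0 0 0 18
t=6: a0@(2,3) a1@(5,5) a2@(2,3) a3@(1,0) a4@(3,0) a5@(1,0) a6@(3,0) a7@(5,5) a8@(2,3) | pheromone: 0 0 0 0 0 0 / 19 0 0 0 0 0 / 0 0 0 32 0 0 / 17 0 0 0 0 0 / 0 0 0 0 0 0 / 0 0 0 0 0 21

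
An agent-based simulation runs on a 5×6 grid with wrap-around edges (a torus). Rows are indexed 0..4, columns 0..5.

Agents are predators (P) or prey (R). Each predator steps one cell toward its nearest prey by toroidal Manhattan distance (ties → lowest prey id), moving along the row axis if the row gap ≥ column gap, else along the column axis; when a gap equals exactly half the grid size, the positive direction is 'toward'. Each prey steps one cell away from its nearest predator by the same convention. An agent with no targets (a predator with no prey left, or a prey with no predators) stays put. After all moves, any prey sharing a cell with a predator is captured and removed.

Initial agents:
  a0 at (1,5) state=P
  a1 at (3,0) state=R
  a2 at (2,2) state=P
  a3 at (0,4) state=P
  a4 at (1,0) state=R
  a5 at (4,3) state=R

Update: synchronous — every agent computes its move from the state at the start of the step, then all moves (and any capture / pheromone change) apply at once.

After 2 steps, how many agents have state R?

t=1: a0@(1,0):P a1@(4,0):R a2@(2,1):P a3@(4,4):P a4@(1,1):R a5@(3,3):R
t=2: a0@(1,1):P a1@(3,0):R a2@(1,1):P a3@(4,5):P a4@(1,2):R a5@(2,3):R

3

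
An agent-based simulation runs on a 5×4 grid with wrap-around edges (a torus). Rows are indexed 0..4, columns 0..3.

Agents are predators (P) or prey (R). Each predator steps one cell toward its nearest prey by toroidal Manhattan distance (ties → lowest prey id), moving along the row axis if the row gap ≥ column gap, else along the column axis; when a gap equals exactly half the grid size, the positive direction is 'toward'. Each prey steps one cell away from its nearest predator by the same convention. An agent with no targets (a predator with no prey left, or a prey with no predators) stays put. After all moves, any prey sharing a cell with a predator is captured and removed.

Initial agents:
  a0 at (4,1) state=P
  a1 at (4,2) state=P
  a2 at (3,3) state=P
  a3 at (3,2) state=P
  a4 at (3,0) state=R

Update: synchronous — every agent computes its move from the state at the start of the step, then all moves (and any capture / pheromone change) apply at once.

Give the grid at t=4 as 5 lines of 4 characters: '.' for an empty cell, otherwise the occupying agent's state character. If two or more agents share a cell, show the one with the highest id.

....
....
....
PP.P
...P

t=1: a0@(3,1):P a1@(4,3):P a2@(3,0):P a3@(3,3):P
t=2: (unchanged — steady state)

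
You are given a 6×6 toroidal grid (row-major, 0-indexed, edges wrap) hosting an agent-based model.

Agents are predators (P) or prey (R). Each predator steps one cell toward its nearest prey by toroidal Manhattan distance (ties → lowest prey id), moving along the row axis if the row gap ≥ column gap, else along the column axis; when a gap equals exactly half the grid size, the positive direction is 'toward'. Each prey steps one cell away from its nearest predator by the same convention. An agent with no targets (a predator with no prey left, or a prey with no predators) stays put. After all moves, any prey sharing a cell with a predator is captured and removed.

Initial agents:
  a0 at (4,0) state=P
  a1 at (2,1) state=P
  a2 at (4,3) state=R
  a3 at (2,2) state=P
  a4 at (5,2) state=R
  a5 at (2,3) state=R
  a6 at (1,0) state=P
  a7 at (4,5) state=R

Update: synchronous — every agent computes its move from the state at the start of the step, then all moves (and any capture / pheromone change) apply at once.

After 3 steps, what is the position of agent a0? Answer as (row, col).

(4, 3)

t=1: a0@(4,5):P a1@(2,2):P a2@(4,2):R a3@(2,3):P a4@(5,3):R a5@(2,4):R a6@(0,0):P a7@(4,4):R
t=2: a0@(4,4):P a1@(3,2):P a2@(5,2):R a3@(2,4):P a4@(5,2):R a5@(2,5):R a6@(5,0):P a7@(4,3):R
t=3: a0@(4,3):P a1@(4,2):P a2@(0,2):R a3@(2,5):P a4@(0,2):R a5@(2,0):R a6@(5,1):P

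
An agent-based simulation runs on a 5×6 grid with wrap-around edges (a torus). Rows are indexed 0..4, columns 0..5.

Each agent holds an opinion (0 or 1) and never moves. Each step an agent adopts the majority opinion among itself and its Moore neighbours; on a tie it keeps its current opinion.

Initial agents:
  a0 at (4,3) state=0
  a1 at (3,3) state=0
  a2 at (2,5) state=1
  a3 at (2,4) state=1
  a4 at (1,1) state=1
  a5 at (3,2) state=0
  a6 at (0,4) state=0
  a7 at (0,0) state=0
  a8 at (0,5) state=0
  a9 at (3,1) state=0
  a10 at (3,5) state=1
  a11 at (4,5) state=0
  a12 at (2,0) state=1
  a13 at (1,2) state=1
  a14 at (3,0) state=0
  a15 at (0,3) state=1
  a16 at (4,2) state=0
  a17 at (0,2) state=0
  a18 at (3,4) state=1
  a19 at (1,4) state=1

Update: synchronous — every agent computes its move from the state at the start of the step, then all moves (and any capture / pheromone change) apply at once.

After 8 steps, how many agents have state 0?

12

t=1: a0@(4,3):0 a1@(3,3):0 a2@(2,5):1 a3@(2,4):1 a4@(1,1):1 a5@(3,2):0 a6@(0,4):0 a7@(0,0):0 a8@(0,5):0 a9@(3,1):0 a10@(3,5):1 a11@(4,5):0 a12@(2,0):1 a13@(1,2):1 a14@(3,0):0 a15@(0,3):0 a16@(4,2):0 a17@(0,2):0 a18@(3,4):1 a19@(1,4):1
t=2: (unchanged — steady state)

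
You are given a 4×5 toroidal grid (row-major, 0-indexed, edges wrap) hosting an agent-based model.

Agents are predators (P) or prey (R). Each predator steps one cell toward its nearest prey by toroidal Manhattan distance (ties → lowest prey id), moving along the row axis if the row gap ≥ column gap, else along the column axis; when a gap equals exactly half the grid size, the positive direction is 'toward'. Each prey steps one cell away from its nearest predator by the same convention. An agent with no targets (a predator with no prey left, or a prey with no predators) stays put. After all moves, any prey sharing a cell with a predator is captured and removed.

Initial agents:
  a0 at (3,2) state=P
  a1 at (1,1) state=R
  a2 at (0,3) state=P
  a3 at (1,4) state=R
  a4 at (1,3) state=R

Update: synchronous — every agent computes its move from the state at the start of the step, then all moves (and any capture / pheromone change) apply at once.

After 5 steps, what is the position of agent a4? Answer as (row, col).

(2, 3)

t=1: a0@(0,2):P a1@(0,1):R a2@(1,3):P a3@(2,4):R a4@(2,3):R
t=2: a0@(0,1):P a1@(0,0):R a2@(2,3):P a3@(3,4):R a4@(3,3):R
t=3: a0@(0,0):P a1@(0,4):R a2@(3,3):P a3@(0,4):R a4@(0,3):R
t=4: a0@(0,4):P a2@(0,3):P a4@(1,3):R
t=5: a0@(1,4):P a2@(1,3):P a4@(2,3):R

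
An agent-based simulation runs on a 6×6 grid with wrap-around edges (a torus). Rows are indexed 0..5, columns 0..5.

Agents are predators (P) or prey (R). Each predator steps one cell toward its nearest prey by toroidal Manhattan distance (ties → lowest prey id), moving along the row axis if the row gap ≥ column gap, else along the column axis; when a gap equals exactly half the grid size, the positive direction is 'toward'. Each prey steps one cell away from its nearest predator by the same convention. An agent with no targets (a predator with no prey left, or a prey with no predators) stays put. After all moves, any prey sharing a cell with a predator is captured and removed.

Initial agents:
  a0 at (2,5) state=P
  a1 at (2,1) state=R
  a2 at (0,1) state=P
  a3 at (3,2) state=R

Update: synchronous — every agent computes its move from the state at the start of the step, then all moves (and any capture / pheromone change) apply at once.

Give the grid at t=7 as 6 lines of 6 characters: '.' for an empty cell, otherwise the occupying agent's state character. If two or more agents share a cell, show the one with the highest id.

......
......
P.R...
......
......
.R....

t=1: a0@(2,0):P a1@(2,2):R a2@(1,1):P a3@(3,1):R
t=2: a0@(2,1):P a1@(2,3):R a2@(2,1):P a3@(4,1):R
t=3: a0@(2,2):P a1@(2,4):R a2@(2,2):P a3@(5,1):R
t=4: a0@(2,3):P a1@(2,5):R a2@(2,3):P a3@(4,1):R
t=5: a0@(2,4):P a1@(2,0):R a2@(2,4):P a3@(5,1):R
t=6: a0@(2,5):P a1@(2,1):R a2@(2,5):P a3@(4,1):R
t=7: a0@(2,0):P a1@(2,2):R a2@(2,0):P a3@(5,1):R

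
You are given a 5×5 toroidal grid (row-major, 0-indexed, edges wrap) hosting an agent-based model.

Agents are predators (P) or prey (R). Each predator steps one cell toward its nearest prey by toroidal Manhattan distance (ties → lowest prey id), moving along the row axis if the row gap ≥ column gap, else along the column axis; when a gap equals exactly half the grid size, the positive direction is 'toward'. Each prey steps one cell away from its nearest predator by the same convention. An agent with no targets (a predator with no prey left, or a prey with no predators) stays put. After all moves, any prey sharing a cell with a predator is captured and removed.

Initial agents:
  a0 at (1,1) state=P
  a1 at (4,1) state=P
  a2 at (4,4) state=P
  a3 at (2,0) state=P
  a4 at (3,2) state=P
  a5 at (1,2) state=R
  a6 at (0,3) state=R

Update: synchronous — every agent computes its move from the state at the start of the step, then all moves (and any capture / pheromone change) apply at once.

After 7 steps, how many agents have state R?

0

t=1: a0@(1,2):P a1@(0,1):P a2@(0,4):P a3@(2,1):P a4@(2,2):P a5@(1,3):R a6@(1,3):R
t=2: a0@(1,3):P a1@(0,2):P a2@(1,4):P a3@(2,2):P a4@(1,2):P
t=3: (unchanged — steady state)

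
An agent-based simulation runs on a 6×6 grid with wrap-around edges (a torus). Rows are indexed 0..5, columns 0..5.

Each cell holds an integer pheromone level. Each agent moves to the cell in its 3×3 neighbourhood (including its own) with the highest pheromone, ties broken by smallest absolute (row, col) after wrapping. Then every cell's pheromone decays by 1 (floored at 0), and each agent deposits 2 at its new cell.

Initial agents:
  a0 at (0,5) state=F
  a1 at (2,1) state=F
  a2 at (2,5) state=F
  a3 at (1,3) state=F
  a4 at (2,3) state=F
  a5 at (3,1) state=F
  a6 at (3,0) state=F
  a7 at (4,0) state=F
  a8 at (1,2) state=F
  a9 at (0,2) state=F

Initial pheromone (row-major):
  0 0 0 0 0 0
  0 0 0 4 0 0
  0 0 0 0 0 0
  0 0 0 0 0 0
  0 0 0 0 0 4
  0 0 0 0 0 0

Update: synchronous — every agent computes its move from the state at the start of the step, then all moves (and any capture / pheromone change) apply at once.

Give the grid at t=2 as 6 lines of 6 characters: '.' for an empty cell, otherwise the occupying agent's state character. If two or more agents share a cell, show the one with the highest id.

t=1: a0@(0,0) a1@(1,0) a2@(1,0) a3@(1,3) a4@(1,3) a5@(2,0) a6@(4,5) a7@(4,5) a8@(1,3) a9@(1,3) | pheromone: 2 0 0 0 0 0 / 4 0 0 11 0 0 / 2 0 0 0 0 0 / 0 0 0 0 0 0 / 0 0 0 0 0 7 / 0 0 0 0 0 0
t=2: a0@(1,0) a1@(1,0) a2@(1,0) a3@(1,3) a4@(1,3) a5@(1,0) a6@(4,5) a7@(4,5) a8@(1,3) a9@(1,3) | pheromone: 1 0 0 0 0 0 / 11 0 0 18 0 0 / 1 0 0 0 0 0 / 0 0 0 0 0 0 / 0 0 0 0 0 10 / 0 0 0 0 0 0

......
F..F..
......
......
.....F
......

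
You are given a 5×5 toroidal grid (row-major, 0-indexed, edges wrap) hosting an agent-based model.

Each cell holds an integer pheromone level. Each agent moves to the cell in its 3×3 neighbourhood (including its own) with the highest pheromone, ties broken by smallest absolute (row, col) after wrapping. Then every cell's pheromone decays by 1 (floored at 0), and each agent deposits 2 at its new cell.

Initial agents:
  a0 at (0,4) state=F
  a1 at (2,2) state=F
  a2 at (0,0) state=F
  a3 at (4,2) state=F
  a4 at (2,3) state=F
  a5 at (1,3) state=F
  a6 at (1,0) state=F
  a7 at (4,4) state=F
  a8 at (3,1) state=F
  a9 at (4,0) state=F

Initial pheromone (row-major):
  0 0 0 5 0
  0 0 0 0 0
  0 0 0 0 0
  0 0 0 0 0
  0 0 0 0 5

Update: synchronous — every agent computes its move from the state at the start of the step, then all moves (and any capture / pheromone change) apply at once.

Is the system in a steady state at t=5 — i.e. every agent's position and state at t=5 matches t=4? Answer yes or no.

t=1: a0@(0,3) a1@(1,1) a2@(4,4) a3@(0,3) a4@(1,2) a5@(0,3) a6@(0,0) a7@(0,3) a8@(2,0) a9@(4,4) | pheromone: 2 0 0 12 0 / 0 2 2 0 0 / 2 0 0 0 0 / 0 0 0 0 0 / 0 0 0 0 8
t=2: a0@(0,3) a1@(0,0) a2@(0,3) a3@(0,3) a4@(0,3) a5@(0,3) a6@(4,4) a7@(0,3) a8@(1,1) a9@(0,3) | pheromone: 3 0 0 25 0 / 0 3 1 0 0 / 1 0 0 0 0 / 0 0 0 0 0 / 0 0 0 0 9
t=3: a0@(0,3) a1@(4,4) a2@(0,3) a3@(0,3) a4@(0,3) a5@(0,3) a6@(0,3) a7@(0,3) a8@(0,0) a9@(0,3) | pheromone: 4 0 0 40 0 / 0 2 0 0 0 / 0 0 0 0 0 / 0 0 0 0 0 / 0 0 0 0 10
t=4: a0@(0,3) a1@(0,3) a2@(0,3) a3@(0,3) a4@(0,3) a5@(0,3) a6@(0,3) a7@(0,3) a8@(4,4) a9@(0,3) | pheromone: 3 0 0 57 0 / 0 1 0 0 0 / 0 0 0 0 0 / 0 0 0 0 0 / 0 0 0 0 11
t=5: a0@(0,3) a1@(0,3) a2@(0,3) a3@(0,3) a4@(0,3) a5@(0,3) a6@(0,3) a7@(0,3) a8@(0,3) a9@(0,3) | pheromone: 2 0 0 76 0 / 0 0 0 0 0 / 0 0 0 0 0 / 0 0 0 0 0 / 0 0 0 0 10

no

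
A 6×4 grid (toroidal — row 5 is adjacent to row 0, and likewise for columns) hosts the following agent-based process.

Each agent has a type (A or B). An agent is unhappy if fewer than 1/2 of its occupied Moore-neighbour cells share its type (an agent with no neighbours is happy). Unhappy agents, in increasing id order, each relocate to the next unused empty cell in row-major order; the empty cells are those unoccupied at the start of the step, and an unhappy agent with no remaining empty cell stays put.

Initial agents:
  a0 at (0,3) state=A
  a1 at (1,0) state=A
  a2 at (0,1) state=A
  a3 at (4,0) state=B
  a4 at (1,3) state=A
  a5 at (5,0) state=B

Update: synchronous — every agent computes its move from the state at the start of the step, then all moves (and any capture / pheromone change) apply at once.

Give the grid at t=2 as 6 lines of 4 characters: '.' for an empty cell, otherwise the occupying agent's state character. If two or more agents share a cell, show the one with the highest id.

.ABA
A..A
....
....
B...
....

t=1: a0@(0,3):A a1@(1,0):A a2@(0,1):A a3@(4,0):B a4@(1,3):A a5@(0,0):B
t=2: a0@(0,3):A a1@(1,0):A a2@(0,1):A a3@(4,0):B a4@(1,3):A a5@(0,2):B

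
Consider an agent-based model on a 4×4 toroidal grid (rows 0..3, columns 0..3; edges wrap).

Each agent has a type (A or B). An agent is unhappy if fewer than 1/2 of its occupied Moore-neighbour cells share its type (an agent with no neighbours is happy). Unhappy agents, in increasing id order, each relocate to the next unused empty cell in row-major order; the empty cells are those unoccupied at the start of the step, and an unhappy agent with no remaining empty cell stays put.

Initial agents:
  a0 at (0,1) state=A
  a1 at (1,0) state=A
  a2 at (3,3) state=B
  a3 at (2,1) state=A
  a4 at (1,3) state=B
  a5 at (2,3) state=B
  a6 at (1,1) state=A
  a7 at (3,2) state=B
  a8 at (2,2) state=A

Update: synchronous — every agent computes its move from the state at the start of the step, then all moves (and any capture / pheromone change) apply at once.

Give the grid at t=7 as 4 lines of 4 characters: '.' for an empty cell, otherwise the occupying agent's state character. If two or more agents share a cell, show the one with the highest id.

t=1: a0@(0,1):A a1@(1,0):A a2@(3,3):B a3@(2,1):A a4@(0,0):B a5@(2,3):B a6@(1,1):A a7@(0,2):B a8@(0,3):A
t=2: a0@(0,1):A a1@(1,0):A a2@(3,3):B a3@(2,1):A a4@(1,2):B a5@(2,3):B a6@(1,1):A a7@(1,3):B a8@(2,0):A
t=3: a0@(0,1):A a1@(1,0):A a2@(3,3):B a3@(2,1):A a4@(0,0):B a5@(2,3):B a6@(1,1):A a7@(1,3):B a8@(2,0):A
t=4: a0@(0,1):A a1@(1,0):A a2@(3,3):B a3@(2,1):A a4@(0,2):B a5@(2,3):B a6@(1,1):A a7@(1,3):B a8@(2,0):A
t=5: (unchanged — steady state)

.AB.
AA.B
AA.B
...B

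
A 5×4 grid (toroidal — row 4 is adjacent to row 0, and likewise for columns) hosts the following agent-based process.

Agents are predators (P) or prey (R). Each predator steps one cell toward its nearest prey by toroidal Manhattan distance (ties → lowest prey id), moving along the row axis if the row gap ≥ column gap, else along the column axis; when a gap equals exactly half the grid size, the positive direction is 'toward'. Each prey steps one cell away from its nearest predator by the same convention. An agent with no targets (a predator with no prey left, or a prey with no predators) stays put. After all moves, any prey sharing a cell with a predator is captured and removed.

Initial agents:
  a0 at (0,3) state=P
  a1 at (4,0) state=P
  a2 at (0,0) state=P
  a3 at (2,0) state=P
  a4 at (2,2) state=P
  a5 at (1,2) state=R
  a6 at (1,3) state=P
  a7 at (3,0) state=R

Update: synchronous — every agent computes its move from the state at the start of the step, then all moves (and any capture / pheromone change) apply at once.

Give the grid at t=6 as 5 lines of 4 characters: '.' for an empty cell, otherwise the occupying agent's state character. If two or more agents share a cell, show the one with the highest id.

t=1: a0@(1,3):P a1@(3,0):P a2@(4,0):P a3@(3,0):P a4@(1,2):P a5@(0,2):R a6@(1,2):P a7@(2,0):R
t=2: a0@(0,3):P a1@(2,0):P a2@(3,0):P a3@(2,0):P a4@(0,2):P a5@(4,2):R a6@(0,2):P a7@(1,0):R
t=3: a0@(4,3):P a1@(1,0):P a2@(2,0):P a3@(1,0):P a4@(4,2):P a5@(3,2):R a6@(4,2):P a7@(0,0):R
t=4: a0@(3,3):P a1@(0,0):P a2@(1,0):P a3@(0,0):P a4@(3,2):P a5@(2,2):R a6@(3,2):P a7@(4,0):R
t=5: a0@(2,3):P a1@(4,0):P a2@(0,0):P a3@(4,0):P a4@(2,2):P a5@(1,2):R a6@(2,2):P a7@(3,0):R
t=6: a0@(1,3):P a1@(3,0):P a2@(4,0):P a3@(3,0):P a4@(1,2):P a5@(0,2):R a6@(1,2):P a7@(2,0):R

..R.
..PP
R...
P...
P...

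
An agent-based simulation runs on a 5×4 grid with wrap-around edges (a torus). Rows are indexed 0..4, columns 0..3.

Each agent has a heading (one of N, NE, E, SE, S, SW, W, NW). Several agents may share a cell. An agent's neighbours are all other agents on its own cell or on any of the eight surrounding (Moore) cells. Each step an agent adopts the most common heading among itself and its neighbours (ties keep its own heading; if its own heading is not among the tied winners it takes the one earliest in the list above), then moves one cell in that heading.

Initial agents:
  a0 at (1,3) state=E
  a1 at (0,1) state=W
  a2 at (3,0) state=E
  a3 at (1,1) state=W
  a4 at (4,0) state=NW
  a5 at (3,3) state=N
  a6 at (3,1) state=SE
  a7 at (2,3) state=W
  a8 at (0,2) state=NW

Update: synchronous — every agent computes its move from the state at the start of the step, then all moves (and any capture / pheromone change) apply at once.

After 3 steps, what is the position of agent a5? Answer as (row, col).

t=1: a0@(1,0):E a1@(0,0):W a2@(3,1):E a3@(1,0):W a4@(3,3):NW a5@(2,3):N a6@(4,2):SE a7@(2,0):E a8@(0,1):W
t=2: a0@(1,3):W a1@(0,3):W a2@(3,2):E a3@(1,3):W a4@(2,2):NW a5@(2,0):E a6@(0,3):SE a7@(2,1):E a8@(0,0):W
t=3: a0@(1,2):W a1@(0,2):W a2@(3,3):E a3@(1,2):W a4@(2,3):E a5@(2,1):E a6@(0,2):W a7@(2,2):E a8@(0,3):W

(2, 1)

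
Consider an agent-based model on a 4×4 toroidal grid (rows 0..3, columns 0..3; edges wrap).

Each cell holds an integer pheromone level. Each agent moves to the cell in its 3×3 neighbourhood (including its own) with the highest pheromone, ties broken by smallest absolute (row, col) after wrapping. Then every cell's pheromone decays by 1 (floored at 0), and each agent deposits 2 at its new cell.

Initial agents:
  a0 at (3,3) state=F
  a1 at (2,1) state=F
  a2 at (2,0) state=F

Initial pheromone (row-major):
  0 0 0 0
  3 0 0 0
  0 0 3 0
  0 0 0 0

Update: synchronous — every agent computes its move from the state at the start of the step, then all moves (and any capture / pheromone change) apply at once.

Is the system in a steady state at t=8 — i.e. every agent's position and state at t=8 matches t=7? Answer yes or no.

yes

t=1: a0@(2,2) a1@(1,0) a2@(1,0) | pheromone: 0 0 0 0 / 6 0 0 0 / 0 0 4 0 / 0 0 0 0
t=2: a0@(2,2) a1@(1,0) a2@(1,0) | pheromone: 0 0 0 0 / 9 0 0 0 / 0 0 5 0 / 0 0 0 0
t=3: a0@(2,2) a1@(1,0) a2@(1,0) | pheromone: 0 0 0 0 / 12 0 0 0 / 0 0 6 0 / 0 0 0 0
t=4: a0@(2,2) a1@(1,0) a2@(1,0) | pheromone: 0 0 0 0 / 15 0 0 0 / 0 0 7 0 / 0 0 0 0
t=5: a0@(2,2) a1@(1,0) a2@(1,0) | pheromone: 0 0 0 0 / 18 0 0 0 / 0 0 8 0 / 0 0 0 0
t=6: a0@(2,2) a1@(1,0) a2@(1,0) | pheromone: 0 0 0 0 / 21 0 0 0 / 0 0 9 0 / 0 0 0 0
t=7: a0@(2,2) a1@(1,0) a2@(1,0) | pheromone: 0 0 0 0 / 24 0 0 0 / 0 0 10 0 / 0 0 0 0
t=8: a0@(2,2) a1@(1,0) a2@(1,0) | pheromone: 0 0 0 0 / 27 0 0 0 / 0 0 11 0 / 0 0 0 0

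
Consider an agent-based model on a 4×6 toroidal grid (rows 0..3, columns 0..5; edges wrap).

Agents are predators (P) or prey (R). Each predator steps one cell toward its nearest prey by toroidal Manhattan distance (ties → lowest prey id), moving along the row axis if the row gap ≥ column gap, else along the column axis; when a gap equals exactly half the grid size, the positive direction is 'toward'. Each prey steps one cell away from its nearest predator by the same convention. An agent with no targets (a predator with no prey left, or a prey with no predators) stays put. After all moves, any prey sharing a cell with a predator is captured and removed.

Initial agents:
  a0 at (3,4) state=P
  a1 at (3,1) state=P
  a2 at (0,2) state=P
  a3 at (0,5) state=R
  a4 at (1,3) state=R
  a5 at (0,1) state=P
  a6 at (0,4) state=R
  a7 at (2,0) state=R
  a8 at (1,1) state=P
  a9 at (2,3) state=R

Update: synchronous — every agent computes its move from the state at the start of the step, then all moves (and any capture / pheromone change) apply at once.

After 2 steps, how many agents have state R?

4

t=1: a0@(0,4):P a1@(2,1):P a2@(1,2):P a3@(1,5):R a4@(2,3):R a5@(0,0):P a6@(1,4):R a7@(1,0):R a8@(1,2):P a9@(1,3):R
t=2: a0@(1,4):P a1@(2,2):P a2@(1,3):P a3@(2,5):R a4@(2,4):R a5@(1,0):P a6@(2,4):R a7@(2,0):R a8@(1,3):P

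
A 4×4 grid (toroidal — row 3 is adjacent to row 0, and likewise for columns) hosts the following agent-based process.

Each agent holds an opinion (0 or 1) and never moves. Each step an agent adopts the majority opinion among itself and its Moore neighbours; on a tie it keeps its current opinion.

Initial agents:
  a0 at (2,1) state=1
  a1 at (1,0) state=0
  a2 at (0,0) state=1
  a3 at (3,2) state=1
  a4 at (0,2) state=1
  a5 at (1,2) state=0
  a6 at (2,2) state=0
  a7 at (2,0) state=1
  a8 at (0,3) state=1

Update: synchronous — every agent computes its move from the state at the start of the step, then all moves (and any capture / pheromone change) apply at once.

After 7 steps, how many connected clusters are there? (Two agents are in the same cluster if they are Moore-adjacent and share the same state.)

1

t=1: a0@(2,1):1 a1@(1,0):1 a2@(0,0):1 a3@(3,2):1 a4@(0,2):1 a5@(1,2):1 a6@(2,2):0 a7@(2,0):1 a8@(0,3):1
t=2: a0@(2,1):1 a1@(1,0):1 a2@(0,0):1 a3@(3,2):1 a4@(0,2):1 a5@(1,2):1 a6@(2,2):1 a7@(2,0):1 a8@(0,3):1
t=3: (unchanged — steady state)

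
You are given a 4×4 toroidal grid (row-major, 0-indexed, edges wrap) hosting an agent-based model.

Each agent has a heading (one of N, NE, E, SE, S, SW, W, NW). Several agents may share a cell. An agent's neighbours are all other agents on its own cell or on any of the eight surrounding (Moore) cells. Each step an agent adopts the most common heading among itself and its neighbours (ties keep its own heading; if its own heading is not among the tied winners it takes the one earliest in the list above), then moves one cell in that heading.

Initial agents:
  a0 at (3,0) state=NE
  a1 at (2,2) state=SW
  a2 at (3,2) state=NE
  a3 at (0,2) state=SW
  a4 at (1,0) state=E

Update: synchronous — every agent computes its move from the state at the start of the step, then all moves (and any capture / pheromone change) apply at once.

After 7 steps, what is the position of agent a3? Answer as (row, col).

(3, 3)

t=1: a0@(2,1):NE a1@(3,1):SW a2@(0,1):SW a3@(1,1):SW a4@(1,1):E
t=2: a0@(3,0):SW a1@(0,0):SW a2@(1,0):SW a3@(2,0):SW a4@(2,0):SW
t=3: a0@(0,3):SW a1@(1,3):SW a2@(2,3):SW a3@(3,3):SW a4@(3,3):SW
t=4: a0@(1,2):SW a1@(2,2):SW a2@(3,2):SW a3@(0,2):SW a4@(0,2):SW
t=5: a0@(2,1):SW a1@(3,1):SW a2@(0,1):SW a3@(1,1):SW a4@(1,1):SW
t=6: a0@(3,0):SW a1@(0,0):SW a2@(1,0):SW a3@(2,0):SW a4@(2,0):SW
t=7: a0@(0,3):SW a1@(1,3):SW a2@(2,3):SW a3@(3,3):SW a4@(3,3):SW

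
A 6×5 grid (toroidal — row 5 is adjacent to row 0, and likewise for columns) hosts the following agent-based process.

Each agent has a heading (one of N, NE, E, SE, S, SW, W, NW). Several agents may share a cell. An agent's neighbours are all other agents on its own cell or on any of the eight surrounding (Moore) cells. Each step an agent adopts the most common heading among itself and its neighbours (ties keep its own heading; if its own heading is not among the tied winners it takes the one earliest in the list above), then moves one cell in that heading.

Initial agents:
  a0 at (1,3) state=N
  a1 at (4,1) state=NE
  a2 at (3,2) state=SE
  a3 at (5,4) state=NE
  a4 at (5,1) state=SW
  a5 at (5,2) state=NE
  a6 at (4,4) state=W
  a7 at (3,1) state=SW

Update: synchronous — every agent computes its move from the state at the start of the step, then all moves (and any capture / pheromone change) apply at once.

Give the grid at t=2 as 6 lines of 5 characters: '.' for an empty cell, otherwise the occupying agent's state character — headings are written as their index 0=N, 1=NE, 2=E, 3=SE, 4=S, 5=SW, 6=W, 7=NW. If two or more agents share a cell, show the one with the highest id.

.....
.....
...1.
.1.11
.....
...05

t=1: a0@(0,3):N a1@(3,2):NE a2@(4,3):SE a3@(4,0):NE a4@(4,2):NE a5@(4,3):NE a6@(4,3):W a7@(4,0):SW
t=2: a0@(5,3):N a1@(2,3):NE a2@(3,4):NE a3@(3,1):NE a4@(3,3):NE a5@(3,4):NE a6@(3,4):NE a7@(5,4):SW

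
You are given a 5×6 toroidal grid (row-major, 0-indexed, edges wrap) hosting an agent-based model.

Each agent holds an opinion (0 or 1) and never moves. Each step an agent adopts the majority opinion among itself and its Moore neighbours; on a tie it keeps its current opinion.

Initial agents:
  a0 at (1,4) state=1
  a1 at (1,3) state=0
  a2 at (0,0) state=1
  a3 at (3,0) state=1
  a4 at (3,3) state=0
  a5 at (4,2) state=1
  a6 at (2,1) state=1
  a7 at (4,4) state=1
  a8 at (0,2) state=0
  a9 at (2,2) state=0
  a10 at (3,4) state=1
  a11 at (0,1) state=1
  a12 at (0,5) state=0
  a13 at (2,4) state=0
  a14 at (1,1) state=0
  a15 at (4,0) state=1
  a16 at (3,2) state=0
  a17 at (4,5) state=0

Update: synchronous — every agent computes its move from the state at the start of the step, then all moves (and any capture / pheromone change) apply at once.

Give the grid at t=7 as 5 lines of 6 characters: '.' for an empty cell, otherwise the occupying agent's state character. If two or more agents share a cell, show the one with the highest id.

110..1
.0.00.
.00.0.
1.000.
1.0.01

t=1: a0@(1,4):0 a1@(1,3):0 a2@(0,0):1 a3@(3,0):1 a4@(3,3):0 a5@(4,2):0 a6@(2,1):0 a7@(4,4):0 a8@(0,2):0 a9@(2,2):0 a10@(3,4):0 a11@(0,1):1 a12@(0,5):1 a13@(2,4):0 a14@(1,1):0 a15@(4,0):1 a16@(3,2):0 a17@(4,5):1
t=2: (unchanged — steady state)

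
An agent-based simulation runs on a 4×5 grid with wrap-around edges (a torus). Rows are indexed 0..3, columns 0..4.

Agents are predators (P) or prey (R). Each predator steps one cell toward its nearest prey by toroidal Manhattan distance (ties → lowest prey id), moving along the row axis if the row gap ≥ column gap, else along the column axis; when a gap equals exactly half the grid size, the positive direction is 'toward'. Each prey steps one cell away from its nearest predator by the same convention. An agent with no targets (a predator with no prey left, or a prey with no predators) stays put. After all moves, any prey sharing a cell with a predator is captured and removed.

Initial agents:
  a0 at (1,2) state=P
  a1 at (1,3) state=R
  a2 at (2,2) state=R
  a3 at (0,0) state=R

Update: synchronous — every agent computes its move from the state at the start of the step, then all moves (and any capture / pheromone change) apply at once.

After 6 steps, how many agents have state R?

t=1: a0@(1,3):P a1@(1,4):R a2@(3,2):R a3@(0,4):R
t=2: a0@(1,4):P a1@(1,0):R a2@(2,2):R a3@(3,4):R
t=3: a0@(1,0):P a1@(1,1):R a2@(2,1):R a3@(2,4):R
t=4: a0@(1,1):P a1@(1,2):R a2@(3,1):R a3@(3,4):R
t=5: a0@(1,2):P a1@(1,3):R a2@(2,1):R a3@(2,4):R
t=6: a0@(1,3):P a1@(1,4):R a2@(3,1):R a3@(2,0):R

3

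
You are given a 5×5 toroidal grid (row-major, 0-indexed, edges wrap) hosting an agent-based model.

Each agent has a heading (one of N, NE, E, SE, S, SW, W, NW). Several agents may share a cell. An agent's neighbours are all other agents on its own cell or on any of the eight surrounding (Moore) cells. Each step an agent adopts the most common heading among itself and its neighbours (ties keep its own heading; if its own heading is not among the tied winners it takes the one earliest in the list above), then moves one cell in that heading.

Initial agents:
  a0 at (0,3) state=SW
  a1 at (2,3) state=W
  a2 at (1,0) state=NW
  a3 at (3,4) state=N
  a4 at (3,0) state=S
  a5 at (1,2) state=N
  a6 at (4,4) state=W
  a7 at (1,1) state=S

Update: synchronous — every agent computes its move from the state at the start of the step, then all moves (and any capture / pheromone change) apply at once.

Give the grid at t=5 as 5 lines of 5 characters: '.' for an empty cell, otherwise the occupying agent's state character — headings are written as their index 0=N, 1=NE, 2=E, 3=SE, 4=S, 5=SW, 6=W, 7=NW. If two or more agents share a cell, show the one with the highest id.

.....
.000.
..000
4....
.....

t=1: a0@(1,2):SW a1@(1,3):N a2@(0,4):NW a3@(3,3):W a4@(4,0):S a5@(0,2):N a6@(4,3):W a7@(2,1):S
t=2: a0@(0,2):N a1@(0,3):N a2@(4,3):NW a3@(3,2):W a4@(0,0):S a5@(4,2):N a6@(4,2):W a7@(3,1):S
t=3: a0@(4,2):N a1@(4,3):N a2@(3,3):N a3@(3,1):W a4@(1,0):S a5@(3,2):N a6@(3,2):N a7@(3,0):W
t=4: a0@(3,2):N a1@(3,3):N a2@(2,3):N a3@(2,1):N a4@(2,0):S a5@(2,2):N a6@(2,2):N a7@(3,4):W
t=5: a0@(2,2):N a1@(2,3):N a2@(1,3):N a3@(1,1):N a4@(3,0):S a5@(1,2):N a6@(1,2):N a7@(2,4):N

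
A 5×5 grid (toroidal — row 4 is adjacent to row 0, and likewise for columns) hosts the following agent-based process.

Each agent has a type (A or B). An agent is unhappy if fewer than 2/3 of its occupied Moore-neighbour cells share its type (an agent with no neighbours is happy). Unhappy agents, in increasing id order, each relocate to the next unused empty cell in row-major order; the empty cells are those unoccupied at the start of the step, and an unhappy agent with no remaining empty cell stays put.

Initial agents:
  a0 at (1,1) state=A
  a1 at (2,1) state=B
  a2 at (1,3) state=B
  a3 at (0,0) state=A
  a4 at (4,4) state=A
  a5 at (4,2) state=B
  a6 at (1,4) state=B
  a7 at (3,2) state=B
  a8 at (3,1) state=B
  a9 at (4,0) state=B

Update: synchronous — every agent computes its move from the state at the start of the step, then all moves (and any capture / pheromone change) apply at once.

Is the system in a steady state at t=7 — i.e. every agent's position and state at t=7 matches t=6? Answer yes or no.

t=1: a0@(0,1):A a1@(2,1):B a2@(1,3):B a3@(0,2):A a4@(0,3):A a5@(4,2):B a6@(0,4):B a7@(3,2):B a8@(3,1):B a9@(1,0):B
t=2: a0@(0,0):A a1@(2,1):B a2@(1,1):B a3@(1,2):A a4@(1,4):A a5@(2,0):B a6@(0,4):B a7@(3,2):B a8@(3,1):B a9@(1,0):B
t=3: a0@(0,1):A a1@(2,1):B a2@(0,2):B a3@(0,3):A a4@(1,3):A a5@(2,0):B a6@(2,2):B a7@(3,2):B a8@(3,1):B a9@(1,0):B
t=4: a0@(0,0):A a1@(2,1):B a2@(0,4):B a3@(1,1):A a4@(1,2):A a5@(2,0):B a6@(2,2):B a7@(3,2):B a8@(3,1):B a9@(1,0):B
t=5: a0@(0,1):A a1@(2,1):B a2@(0,2):B a3@(0,3):A a4@(1,3):A a5@(2,0):B a6@(1,4):B a7@(3,2):B a8@(3,1):B a9@(2,3):B
t=6: a0@(0,0):A a1@(2,1):B a2@(0,4):B a3@(1,0):A a4@(1,1):A a5@(2,0):B a6@(1,2):B a7@(3,2):B a8@(3,1):B a9@(2,3):B
t=7: a0@(0,0):A a1@(2,1):B a2@(0,1):B a3@(0,2):A a4@(0,3):A a5@(1,3):B a6@(1,2):B a7@(3,2):B a8@(3,1):B a9@(2,3):B

no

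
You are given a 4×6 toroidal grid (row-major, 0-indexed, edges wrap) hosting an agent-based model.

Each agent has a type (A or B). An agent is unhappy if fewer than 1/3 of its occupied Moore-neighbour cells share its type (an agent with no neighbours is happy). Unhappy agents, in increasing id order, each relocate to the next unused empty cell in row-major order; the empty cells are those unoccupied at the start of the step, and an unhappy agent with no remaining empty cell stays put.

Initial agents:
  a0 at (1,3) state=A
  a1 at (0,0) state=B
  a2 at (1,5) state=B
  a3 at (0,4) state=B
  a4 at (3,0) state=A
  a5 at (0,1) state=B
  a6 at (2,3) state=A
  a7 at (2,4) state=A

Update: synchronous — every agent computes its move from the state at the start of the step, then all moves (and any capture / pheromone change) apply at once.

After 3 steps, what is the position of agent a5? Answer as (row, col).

(0, 1)

t=1: a0@(1,3):A a1@(0,0):B a2@(1,5):B a3@(0,4):B a4@(0,2):A a5@(0,1):B a6@(2,3):A a7@(2,4):A
t=2: (unchanged — steady state)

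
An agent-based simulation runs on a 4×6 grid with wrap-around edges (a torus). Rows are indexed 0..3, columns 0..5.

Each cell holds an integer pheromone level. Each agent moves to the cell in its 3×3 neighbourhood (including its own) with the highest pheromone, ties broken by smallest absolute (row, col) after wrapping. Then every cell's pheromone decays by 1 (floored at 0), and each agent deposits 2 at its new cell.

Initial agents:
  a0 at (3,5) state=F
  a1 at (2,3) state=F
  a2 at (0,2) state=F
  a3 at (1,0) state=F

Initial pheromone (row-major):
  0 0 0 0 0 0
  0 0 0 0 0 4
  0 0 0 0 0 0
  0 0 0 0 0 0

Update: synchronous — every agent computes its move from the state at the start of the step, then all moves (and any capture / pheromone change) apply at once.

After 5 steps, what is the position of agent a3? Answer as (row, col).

t=1: a0@(0,0) a1@(1,2) a2@(0,1) a3@(1,5) | pheromone: 2 2 0 0 0 0 / 0 0 2 0 0 5 / 0 0 0 0 0 0 / 0 0 0 0 0 0
t=2: a0@(1,5) a1@(0,1) a2@(0,0) a3@(1,5) | pheromone: 3 3 0 0 0 0 / 0 0 1 0 0 8 / 0 0 0 0 0 0 / 0 0 0 0 0 0
t=3: a0@(1,5) a1@(0,0) a2@(1,5) a3@(1,5) | pheromone: 4 2 0 0 0 0 / 0 0 0 0 0 13 / 0 0 0 0 0 0 / 0 0 0 0 0 0
t=4: a0@(1,5) a1@(1,5) a2@(1,5) a3@(1,5) | pheromone: 3 1 0 0 0 0 / 0 0 0 0 0 20 / 0 0 0 0 0 0 / 0 0 0 0 0 0
t=5: a0@(1,5) a1@(1,5) a2@(1,5) a3@(1,5) | pheromone: 2 0 0 0 0 0 / 0 0 0 0 0 27 / 0 0 0 0 0 0 / 0 0 0 0 0 0

(1, 5)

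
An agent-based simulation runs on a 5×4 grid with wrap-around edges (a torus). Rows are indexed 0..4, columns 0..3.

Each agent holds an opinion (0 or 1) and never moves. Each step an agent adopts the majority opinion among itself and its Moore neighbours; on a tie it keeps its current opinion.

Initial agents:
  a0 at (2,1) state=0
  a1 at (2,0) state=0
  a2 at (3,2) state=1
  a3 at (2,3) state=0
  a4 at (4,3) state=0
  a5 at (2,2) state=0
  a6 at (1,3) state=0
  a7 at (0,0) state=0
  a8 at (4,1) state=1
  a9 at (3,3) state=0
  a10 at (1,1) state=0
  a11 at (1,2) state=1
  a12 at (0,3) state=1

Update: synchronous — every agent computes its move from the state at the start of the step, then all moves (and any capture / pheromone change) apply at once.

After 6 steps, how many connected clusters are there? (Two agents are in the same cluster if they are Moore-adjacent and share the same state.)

1

t=1: a0@(2,1):0 a1@(2,0):0 a2@(3,2):0 a3@(2,3):0 a4@(4,3):0 a5@(2,2):0 a6@(1,3):0 a7@(0,0):0 a8@(4,1):1 a9@(3,3):0 a10@(1,1):0 a11@(1,2):0 a12@(0,3):0
t=2: a0@(2,1):0 a1@(2,0):0 a2@(3,2):0 a3@(2,3):0 a4@(4,3):0 a5@(2,2):0 a6@(1,3):0 a7@(0,0):0 a8@(4,1):0 a9@(3,3):0 a10@(1,1):0 a11@(1,2):0 a12@(0,3):0
t=3: (unchanged — steady state)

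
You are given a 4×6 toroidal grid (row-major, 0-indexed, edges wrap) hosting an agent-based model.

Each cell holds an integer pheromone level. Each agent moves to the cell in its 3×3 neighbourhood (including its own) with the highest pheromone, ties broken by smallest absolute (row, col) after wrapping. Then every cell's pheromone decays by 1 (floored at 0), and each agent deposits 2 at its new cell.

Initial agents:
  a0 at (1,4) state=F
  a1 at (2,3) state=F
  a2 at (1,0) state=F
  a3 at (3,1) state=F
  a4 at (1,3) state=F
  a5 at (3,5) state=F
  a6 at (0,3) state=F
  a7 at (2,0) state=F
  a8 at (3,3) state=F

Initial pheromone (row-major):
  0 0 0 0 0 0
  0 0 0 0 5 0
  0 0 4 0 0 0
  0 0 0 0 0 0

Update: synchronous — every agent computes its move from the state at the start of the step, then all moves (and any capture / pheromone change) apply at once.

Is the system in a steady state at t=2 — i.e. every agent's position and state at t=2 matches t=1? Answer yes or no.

t=1: a0@(1,4) a1@(1,4) a2@(0,0) a3@(2,2) a4@(1,4) a5@(0,0) a6@(1,4) a7@(1,0) a8@(2,2) | pheromone: 4 0 0 0 0 0 / 2 0 0 0 12 0 / 0 0 7 0 0 0 / 0 0 0 0 0 0
t=2: a0@(1,4) a1@(1,4) a2@(0,0) a3@(2,2) a4@(1,4) a5@(0,0) a6@(1,4) a7@(0,0) a8@(2,2) | pheromone: 9 0 0 0 0 0 / 1 0 0 0 19 0 / 0 0 10 0 0 0 / 0 0 0 0 0 0

no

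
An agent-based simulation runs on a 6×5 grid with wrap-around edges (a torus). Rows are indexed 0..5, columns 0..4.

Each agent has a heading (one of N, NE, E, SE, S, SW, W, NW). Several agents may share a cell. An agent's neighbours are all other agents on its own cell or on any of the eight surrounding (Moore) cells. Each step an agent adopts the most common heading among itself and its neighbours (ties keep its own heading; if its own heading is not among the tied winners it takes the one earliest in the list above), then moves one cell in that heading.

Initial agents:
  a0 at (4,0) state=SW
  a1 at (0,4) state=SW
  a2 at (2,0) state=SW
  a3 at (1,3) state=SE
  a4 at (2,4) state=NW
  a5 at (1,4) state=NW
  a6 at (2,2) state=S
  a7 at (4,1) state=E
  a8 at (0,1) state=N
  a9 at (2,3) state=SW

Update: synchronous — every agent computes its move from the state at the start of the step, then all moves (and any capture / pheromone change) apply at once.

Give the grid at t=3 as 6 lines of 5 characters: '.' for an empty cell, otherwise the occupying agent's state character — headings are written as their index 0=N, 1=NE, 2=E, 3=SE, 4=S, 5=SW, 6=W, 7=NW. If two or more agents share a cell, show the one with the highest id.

.....
.....
.....
55...
55..2
577..

t=1: a0@(5,4):SW a1@(1,3):SW a2@(1,4):NW a3@(2,2):SW a4@(1,3):NW a5@(2,3):SW a6@(3,2):S a7@(4,2):E a8@(5,1):N a9@(1,2):NW
t=2: a0@(0,3):SW a1@(2,2):SW a2@(0,3):NW a3@(3,1):SW a4@(0,2):NW a5@(3,2):SW a6@(4,1):SW a7@(4,3):E a8@(4,1):N a9@(2,1):SW
t=3: a0@(5,2):NW a1@(3,1):SW a2@(5,2):NW a3@(4,0):SW a4@(5,1):NW a5@(4,1):SW a6@(5,0):SW a7@(4,4):E a8@(5,0):SW a9@(3,0):SW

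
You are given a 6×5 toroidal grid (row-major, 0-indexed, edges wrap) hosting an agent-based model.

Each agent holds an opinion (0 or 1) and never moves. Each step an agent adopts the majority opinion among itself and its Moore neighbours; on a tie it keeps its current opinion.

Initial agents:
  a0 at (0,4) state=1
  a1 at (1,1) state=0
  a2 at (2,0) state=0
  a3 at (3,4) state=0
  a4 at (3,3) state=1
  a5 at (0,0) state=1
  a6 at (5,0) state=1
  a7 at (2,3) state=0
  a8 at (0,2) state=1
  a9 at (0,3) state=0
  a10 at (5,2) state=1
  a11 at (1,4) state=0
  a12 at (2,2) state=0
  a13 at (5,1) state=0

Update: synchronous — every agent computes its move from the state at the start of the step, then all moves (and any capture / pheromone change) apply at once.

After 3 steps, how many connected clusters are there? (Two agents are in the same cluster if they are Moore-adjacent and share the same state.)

t=1: a0@(0,4):1 a1@(1,1):0 a2@(2,0):0 a3@(3,4):0 a4@(3,3):0 a5@(0,0):1 a6@(5,0):1 a7@(2,3):0 a8@(0,2):0 a9@(0,3):1 a10@(5,2):1 a11@(1,4):0 a12@(2,2):0 a13@(5,1):1
t=2: a0@(0,4):1 a1@(1,1):0 a2@(2,0):0 a3@(3,4):0 a4@(3,3):0 a5@(0,0):1 a6@(5,0):1 a7@(2,3):0 a8@(0,2):1 a9@(0,3):1 a10@(5,2):1 a11@(1,4):0 a12@(2,2):0 a13@(5,1):1
t=3: (unchanged — steady state)

2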